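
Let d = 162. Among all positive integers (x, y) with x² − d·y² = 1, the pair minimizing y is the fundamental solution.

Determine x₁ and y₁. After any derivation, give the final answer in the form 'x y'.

19601 1540

[12; 1,2,1,2,12,2,1,2,1,24] for √162; ℓ=10 ⇒ convergent index 9
a_0=12:  p_0=12·1+0=12,  q_0=12·0+1=1
…
a_6=2:  p_6=2·1731+140=3602,  q_6=2·136+11=283
a_7=1:  p_7=1·3602+1731=5333,  q_7=1·283+136=419
a_8=2:  p_8=2·5333+3602=14268,  q_8=2·419+283=1121
a_9=1:  p_9=1·14268+5333=19601,  q_9=1·1121+419=1540
→ (19601, 1540).  Check: 19601²=384199201, 162·1540²=384199200, difference 1.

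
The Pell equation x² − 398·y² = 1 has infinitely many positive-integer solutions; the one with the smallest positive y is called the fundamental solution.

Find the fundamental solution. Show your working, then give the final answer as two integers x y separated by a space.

399 20

[19; 1,18,1,38] for √398; ℓ=4 ⇒ convergent index 3
step 0: (19, 1)  from 19·(1,0) + (0,1)
…
step 2: (379, 19)  from 18·(20,1) + (19,1)
step 3: (399, 20)  from 1·(379,19) + (20,1)
fundamental: x₁=399, y₁=20  (since 159201 − 398·400 = 1)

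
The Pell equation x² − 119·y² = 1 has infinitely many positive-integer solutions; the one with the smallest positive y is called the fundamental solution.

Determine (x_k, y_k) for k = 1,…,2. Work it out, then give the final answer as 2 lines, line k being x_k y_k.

[10; 1,9,1,20] for √119; ℓ=4 ⇒ convergent index 3
i=0: a=10 ⇒ p=10, q=1
…
i=2: a=9 ⇒ p=109, q=10
i=3: a=1 ⇒ p=120, q=11
(x₁, y₁) = (120, 11);  120² − 119·11² = 1 ✓
n=2: (120,11)∘(120,11) = (120·120+119·11·11, 120·11+11·120) = (28799,2640)

120 11
28799 2640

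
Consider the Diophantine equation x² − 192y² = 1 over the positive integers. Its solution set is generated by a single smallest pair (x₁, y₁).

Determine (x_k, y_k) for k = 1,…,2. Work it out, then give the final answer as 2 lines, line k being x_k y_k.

d=192: √d = [13; 1,5,1,26] (ℓ=4, even), read p_3/q_3
i=0: a=13 ⇒ p=13, q=1
…
i=2: a=5 ⇒ p=83, q=6
i=3: a=1 ⇒ p=97, q=7
fundamental: x₁=97, y₁=7  (since 9409 − 192·49 = 1)
(x_2, y_2) = (97·97 + 192·7·7, 97·7 + 7·97) = (18817, 1358)

97 7
18817 1358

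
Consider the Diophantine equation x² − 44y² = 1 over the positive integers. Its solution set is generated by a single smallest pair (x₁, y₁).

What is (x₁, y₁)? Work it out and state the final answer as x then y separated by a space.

d=44: √d = [6; 1,1,1,2,1,1,1,12] (ℓ=8, even), read p_7/q_7
i=0: a=6 ⇒ p=6, q=1
i=1: a=1 ⇒ p=7, q=1
i=2: a=1 ⇒ p=13, q=2
…
i=4: a=2 ⇒ p=53, q=8
i=5: a=1 ⇒ p=73, q=11
i=6: a=1 ⇒ p=126, q=19
i=7: a=1 ⇒ p=199, q=30
→ (199, 30).  Check: 199²=39601, 44·30²=39600, difference 1.

199 30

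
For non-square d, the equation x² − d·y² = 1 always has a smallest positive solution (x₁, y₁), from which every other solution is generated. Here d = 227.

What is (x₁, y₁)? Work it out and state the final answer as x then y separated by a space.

226 15

d=227: √d = [15; 15,30] (ℓ=2, even), read p_1/q_1
a_0=15:  p_0=15·1+0=15,  q_0=15·0+1=1
a_1=15:  p_1=15·15+1=226,  q_1=15·1+0=15
(x₁, y₁) = (226, 15);  226² − 227·15² = 1 ✓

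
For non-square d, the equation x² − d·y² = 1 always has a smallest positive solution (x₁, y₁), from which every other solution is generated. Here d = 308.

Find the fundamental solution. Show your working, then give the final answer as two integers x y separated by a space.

√308 = [17; 1,1,4,1,1,34, …], period ℓ=6 (even) → k=5
i=0: a=17 ⇒ p=17, q=1
…
i=4: a=1 ⇒ p=193, q=11
i=5: a=1 ⇒ p=351, q=20
(x₁, y₁) = (351, 20);  351² − 308·20² = 1 ✓

351 20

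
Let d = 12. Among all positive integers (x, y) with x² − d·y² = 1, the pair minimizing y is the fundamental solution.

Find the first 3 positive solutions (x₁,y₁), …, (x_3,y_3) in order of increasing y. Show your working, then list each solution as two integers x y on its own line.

√12 → a₀=3, period (2,6); ℓ=2 even so k=1
step 0: (3, 1)  from 3·(1,0) + (0,1)
step 1: (7, 2)  from 2·(3,1) + (1,0)
→ (7, 2).  Check: 7²=49, 12·2²=48, difference 1.
k=2:  x_2 = 7·7+12·2·2 = 97,  y_2 = 7·2+2·7 = 28
k=3:  x_3 = 7·97+12·2·28 = 1351,  y_3 = 7·28+2·97 = 390

7 2
97 28
1351 390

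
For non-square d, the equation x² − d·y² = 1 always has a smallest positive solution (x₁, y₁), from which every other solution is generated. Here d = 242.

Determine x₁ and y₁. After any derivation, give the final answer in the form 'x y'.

d=242: √d = [15; 1,1,3,1,14,1,3,1,1,30] (ℓ=10, even), read p_9/q_9
i=0: a=15 ⇒ p=15, q=1
i=1: a=1 ⇒ p=16, q=1
i=2: a=1 ⇒ p=31, q=2
i=3: a=3 ⇒ p=109, q=7
…
i=5: a=14 ⇒ p=2069, q=133
…
i=8: a=1 ⇒ p=10905, q=701
i=9: a=1 ⇒ p=19601, q=1260
(x₁, y₁) = (19601, 1260);  19601² − 242·1260² = 1 ✓

19601 1260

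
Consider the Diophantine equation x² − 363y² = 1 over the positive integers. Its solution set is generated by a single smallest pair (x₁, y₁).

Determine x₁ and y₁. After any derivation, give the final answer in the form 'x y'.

√363 → a₀=19, period (19,38); ℓ=2 even so k=1
step 0: (19, 1)  from 19·(1,0) + (0,1)
step 1: (362, 19)  from 19·(19,1) + (1,0)
fundamental: x₁=362, y₁=19  (since 131044 − 363·361 = 1)

362 19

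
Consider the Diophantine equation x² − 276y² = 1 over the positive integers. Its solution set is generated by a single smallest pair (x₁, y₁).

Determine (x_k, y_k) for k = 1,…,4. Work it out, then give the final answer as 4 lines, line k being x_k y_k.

7775 468
120901249 7277400
1880014414175 113163569532
29234224019520001 1759693498945200

d=276: √d = [16; 1,1,1,1,2,2,2,1,1,1,1,32] (ℓ=12, even), read p_11/q_11
step 0: (16, 1)  from 16·(1,0) + (0,1)
step 1: (17, 1)  from 1·(16,1) + (1,0)
…
step 3: (50, 3)  from 1·(33,2) + (17,1)
…
step 10: (4768, 287)  from 1·(3007,181) + (1761,106)
step 11: (7775, 468)  from 1·(4768,287) + (3007,181)
(x₁, y₁) = (7775, 468);  7775² − 276·468² = 1 ✓
k=2:  x_2 = 7775·7775+276·468·468 = 120901249,  y_2 = 7775·468+468·7775 = 7277400
k=3:  x_3 = 7775·120901249+276·468·7277400 = 1880014414175,  y_3 = 7775·7277400+468·120901249 = 113163569532
k=4:  x_4 = 7775·1880014414175+276·468·113163569532 = 29234224019520001,  y_4 = 7775·113163569532+468·1880014414175 = 1759693498945200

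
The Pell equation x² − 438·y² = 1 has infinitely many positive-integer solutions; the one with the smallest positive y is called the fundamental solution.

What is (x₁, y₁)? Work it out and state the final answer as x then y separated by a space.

293 14

√438 → a₀=20, period (1,12,1,40); ℓ=4 even so k=3
step 0: (20, 1)  from 20·(1,0) + (0,1)
step 1: (21, 1)  from 1·(20,1) + (1,0)
step 2: (272, 13)  from 12·(21,1) + (20,1)
step 3: (293, 14)  from 1·(272,13) + (21,1)
fundamental: x₁=293, y₁=14  (since 85849 − 438·196 = 1)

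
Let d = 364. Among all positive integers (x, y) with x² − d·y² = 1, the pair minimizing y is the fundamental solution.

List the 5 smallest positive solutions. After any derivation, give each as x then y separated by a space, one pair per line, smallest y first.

d=364: √d = [19; 12,1,2,3,1,8,1,3,2,1,12,38] (ℓ=12, even), read p_11/q_11
i=0: a=19 ⇒ p=19, q=1
i=1: a=12 ⇒ p=229, q=12
i=2: a=1 ⇒ p=248, q=13
…
i=6: a=8 ⇒ p=27607, q=1447
…
i=9: a=2 ⇒ p=270499, q=14178
i=10: a=1 ⇒ p=390371, q=20461
i=11: a=12 ⇒ p=4954951, q=259710
fundamental: x₁=4954951, y₁=259710  (since 24551539412401 − 364·67449284100 = 1)
(x_2, y_2) = (4954951·4954951 + 364·259710·259710, 4954951·259710 + 259710·4954951) = (49103078824801, 2573700648420)
(x_3, y_3) = (4954951·49103078824801 + 364·259710·2573700648420, 4954951·2573700648420 + 259710·49103078824801) = (486606699052048124551, 25505121203178395130)
(x_4, y_4) = (4954951·486606699052048124551 + 364·259710·25505121203178395130, 4954951·25505121203178395130 + 259710·486606699052048124551) = (4822224700149240710505379201, 252753251621617410554928840)
(x_5, y_5) = (4954951·4822224700149240710505379201 + 364·259710·252753251621617410554928840, 4954951·252753251621617410554928840 + 259710·4822224700149240710505379201) = (47787774200457874208819626306623751, 2504759953751544114971907242978550)

4954951 259710
49103078824801 2573700648420
486606699052048124551 25505121203178395130
4822224700149240710505379201 252753251621617410554928840
47787774200457874208819626306623751 2504759953751544114971907242978550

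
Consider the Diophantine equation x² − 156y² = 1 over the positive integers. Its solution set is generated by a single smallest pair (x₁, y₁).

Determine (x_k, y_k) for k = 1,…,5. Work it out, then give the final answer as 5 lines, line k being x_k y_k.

25 2
1249 100
62425 4998
3120001 249800
155937625 12485002

√156 → a₀=12, period (2,24); ℓ=2 even so k=1
step 0: (12, 1)  from 12·(1,0) + (0,1)
step 1: (25, 2)  from 2·(12,1) + (1,0)
(x₁, y₁) = (25, 2);  25² − 156·2² = 1 ✓
(x_2, y_2) = (25·25 + 156·2·2, 25·2 + 2·25) = (1249, 100)
(x_3, y_3) = (25·1249 + 156·2·100, 25·100 + 2·1249) = (62425, 4998)
(x_4, y_4) = (25·62425 + 156·2·4998, 25·4998 + 2·62425) = (3120001, 249800)
(x_5, y_5) = (25·3120001 + 156·2·249800, 25·249800 + 2·3120001) = (155937625, 12485002)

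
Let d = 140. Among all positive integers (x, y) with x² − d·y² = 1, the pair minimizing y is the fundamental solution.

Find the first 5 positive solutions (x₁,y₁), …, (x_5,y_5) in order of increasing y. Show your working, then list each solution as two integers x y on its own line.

d=140: √d = [11; 1,4,1,22] (ℓ=4, even), read p_3/q_3
i=0: a=11 ⇒ p=11, q=1
…
i=2: a=4 ⇒ p=59, q=5
i=3: a=1 ⇒ p=71, q=6
fundamental: x₁=71, y₁=6  (since 5041 − 140·36 = 1)
(x_2, y_2) = (71·71 + 140·6·6, 71·6 + 6·71) = (10081, 852)
(x_3, y_3) = (71·10081 + 140·6·852, 71·852 + 6·10081) = (1431431, 120978)
(x_4, y_4) = (71·1431431 + 140·6·120978, 71·120978 + 6·1431431) = (203253121, 17178024)
(x_5, y_5) = (71·203253121 + 140·6·17178024, 71·17178024 + 6·203253121) = (28860511751, 2439158430)

71 6
10081 852
1431431 120978
203253121 17178024
28860511751 2439158430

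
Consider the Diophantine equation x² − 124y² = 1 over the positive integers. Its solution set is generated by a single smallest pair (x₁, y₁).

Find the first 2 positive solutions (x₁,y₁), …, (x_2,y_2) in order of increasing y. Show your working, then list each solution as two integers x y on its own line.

4620799 414960
42703566796801 3834893506080

√124 → a₀=11, period (7,2,1,1,1,…,2,7,22); ℓ=16 even so k=15
k=0  a_k=11  p_k/q_k = 11/1
k=1  a_k=7  p_k/q_k = 78/7
k=2  a_k=2  p_k/q_k = 167/15
k=3  a_k=1  p_k/q_k = 245/22
…
k=5  a_k=1  p_k/q_k = 657/59
k=6  a_k=3  p_k/q_k = 2383/214
k=7  a_k=1  p_k/q_k = 3040/273
…
k=10  a_k=3  p_k/q_k = 67292/6043
k=11  a_k=1  p_k/q_k = 84875/7622
k=12  a_k=1  p_k/q_k = 152167/13665
k=13  a_k=1  p_k/q_k = 237042/21287
k=14  a_k=2  p_k/q_k = 626251/56239
k=15  a_k=7  p_k/q_k = 4620799/414960
→ (4620799, 414960).  Check: 4620799²=21351783398401, 124·414960²=21351783398400, difference 1.
(4620799+414960√124)^2 = 42703566796801 + 3834893506080√124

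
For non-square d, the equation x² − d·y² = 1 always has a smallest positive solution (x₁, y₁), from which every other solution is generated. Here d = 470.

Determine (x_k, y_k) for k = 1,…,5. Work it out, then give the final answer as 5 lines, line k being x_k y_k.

√470 = [21; 1,2,8,2,1,42, …], period ℓ=6 (even) → k=5
step 0: (21, 1)  from 21·(1,0) + (0,1)
…
step 4: (1149, 53)  from 2·(542,25) + (65,3)
step 5: (1691, 78)  from 1·(1149,53) + (542,25)
fundamental: x₁=1691, y₁=78  (since 2859481 − 470·6084 = 1)
(1691+78√470)^2 = 5718961 + 263796√470
(1691+78√470)^3 = 19341524411 + 892157994√470
(1691+78√470)^4 = 65413029839041 + 3017278071912√470
(1691+78√470)^5 = 221226847574112251 + 10204433547048390√470

1691 78
5718961 263796
19341524411 892157994
65413029839041 3017278071912
221226847574112251 10204433547048390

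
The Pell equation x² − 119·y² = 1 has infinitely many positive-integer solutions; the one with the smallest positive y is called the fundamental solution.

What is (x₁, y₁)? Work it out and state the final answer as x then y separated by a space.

120 11

√119 → a₀=10, period (1,9,1,20); ℓ=4 even so k=3
k=0  a_k=10  p_k/q_k = 10/1
…
k=2  a_k=9  p_k/q_k = 109/10
k=3  a_k=1  p_k/q_k = 120/11
fundamental: x₁=120, y₁=11  (since 14400 − 119·121 = 1)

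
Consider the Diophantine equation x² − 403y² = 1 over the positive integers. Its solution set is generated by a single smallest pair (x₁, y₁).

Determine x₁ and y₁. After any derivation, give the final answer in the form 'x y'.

669878 33369

d=403: √d = [20; 13,2,1,3,1,3,1,2,13,40] (ℓ=10, even), read p_9/q_9
a_0=20:  p_0=20·1+0=20,  q_0=20·0+1=1
…
a_8=2:  p_8=2·17967+14213=50147,  q_8=2·895+708=2498
a_9=13:  p_9=13·50147+17967=669878,  q_9=13·2498+895=33369
→ (669878, 33369).  Check: 669878²=448736534884, 403·33369²=448736534883, difference 1.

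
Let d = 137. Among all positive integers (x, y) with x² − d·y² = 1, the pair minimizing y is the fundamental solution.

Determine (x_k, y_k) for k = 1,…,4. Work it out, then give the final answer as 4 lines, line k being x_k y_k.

6083073 519712
74007554246657 6322892069952
900386710067742990849 76925228065277725280
10954236171143757109591351297 935883555725460013412300928

√137 → a₀=11, period (1,2,2,1,1,2,2,1,22); ℓ=9 odd so k=17
k=0  a_k=11  p_k/q_k = 11/1
k=1  a_k=1  p_k/q_k = 12/1
k=2  a_k=2  p_k/q_k = 35/3
…
k=4  a_k=1  p_k/q_k = 117/10
k=5  a_k=1  p_k/q_k = 199/17
k=6  a_k=2  p_k/q_k = 515/44
k=7  a_k=2  p_k/q_k = 1229/105
k=8  a_k=1  p_k/q_k = 1744/149
k=9  a_k=22  p_k/q_k = 39597/3383
k=10  a_k=1  p_k/q_k = 41341/3532
k=11  a_k=2  p_k/q_k = 122279/10447
…
k=14  a_k=1  p_k/q_k = 694077/59299
k=15  a_k=2  p_k/q_k = 1796332/153471
k=16  a_k=2  p_k/q_k = 4286741/366241
k=17  a_k=1  p_k/q_k = 6083073/519712
(x₁, y₁) = (6083073, 519712);  6083073² − 137·519712² = 1 ✓
(6083073+519712√137)^2 = 74007554246657 + 6322892069952√137
(6083073+519712√137)^3 = 900386710067742990849 + 76925228065277725280√137
(6083073+519712√137)^4 = 10954236171143757109591351297 + 935883555725460013412300928√137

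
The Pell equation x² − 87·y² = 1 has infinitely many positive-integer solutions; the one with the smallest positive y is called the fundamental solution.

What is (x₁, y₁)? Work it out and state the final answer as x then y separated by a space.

√87 = [9; 3,18, …], period ℓ=2 (even) → k=1
k=0  a_k=9  p_k/q_k = 9/1
k=1  a_k=3  p_k/q_k = 28/3
fundamental: x₁=28, y₁=3  (since 784 − 87·9 = 1)

28 3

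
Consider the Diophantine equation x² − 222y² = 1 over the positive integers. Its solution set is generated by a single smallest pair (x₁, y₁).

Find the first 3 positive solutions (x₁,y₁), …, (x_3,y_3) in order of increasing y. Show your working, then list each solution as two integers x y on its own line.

√222 → a₀=14, period (1,8,1,28); ℓ=4 even so k=3
step 0: (14, 1)  from 14·(1,0) + (0,1)
…
step 2: (134, 9)  from 8·(15,1) + (14,1)
step 3: (149, 10)  from 1·(134,9) + (15,1)
fundamental: x₁=149, y₁=10  (since 22201 − 222·100 = 1)
(x_2, y_2) = (149·149 + 222·10·10, 149·10 + 10·149) = (44401, 2980)
(x_3, y_3) = (149·44401 + 222·10·2980, 149·2980 + 10·44401) = (13231349, 888030)

149 10
44401 2980
13231349 888030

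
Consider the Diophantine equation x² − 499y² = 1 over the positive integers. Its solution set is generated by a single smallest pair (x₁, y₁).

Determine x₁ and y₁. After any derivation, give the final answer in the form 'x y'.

d=499: √d = [22; 2,1,21,1,2,44] (ℓ=6, even), read p_5/q_5
step 0: (22, 1)  from 22·(1,0) + (0,1)
step 1: (45, 2)  from 2·(22,1) + (1,0)
step 2: (67, 3)  from 1·(45,2) + (22,1)
step 3: (1452, 65)  from 21·(67,3) + (45,2)
step 4: (1519, 68)  from 1·(1452,65) + (67,3)
step 5: (4490, 201)  from 2·(1519,68) + (1452,65)
→ (4490, 201).  Check: 4490²=20160100, 499·201²=20160099, difference 1.

4490 201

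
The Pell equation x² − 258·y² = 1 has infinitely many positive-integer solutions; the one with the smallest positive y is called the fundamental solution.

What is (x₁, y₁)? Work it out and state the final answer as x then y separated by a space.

√258 → a₀=16, period (16,32); ℓ=2 even so k=1
a_0=16:  p_0=16·1+0=16,  q_0=16·0+1=1
a_1=16:  p_1=16·16+1=257,  q_1=16·1+0=16
(x₁, y₁) = (257, 16);  257² − 258·16² = 1 ✓

257 16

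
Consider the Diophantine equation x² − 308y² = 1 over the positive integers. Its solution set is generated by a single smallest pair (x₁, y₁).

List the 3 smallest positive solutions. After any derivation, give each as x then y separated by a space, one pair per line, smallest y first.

351 20
246401 14040
172973151 9856060

d=308: √d = [17; 1,1,4,1,1,34] (ℓ=6, even), read p_5/q_5
k=0  a_k=17  p_k/q_k = 17/1
k=1  a_k=1  p_k/q_k = 18/1
k=2  a_k=1  p_k/q_k = 35/2
k=3  a_k=4  p_k/q_k = 158/9
k=4  a_k=1  p_k/q_k = 193/11
k=5  a_k=1  p_k/q_k = 351/20
(x₁, y₁) = (351, 20);  351² − 308·20² = 1 ✓
(351+20√308)^2 = 246401 + 14040√308
(351+20√308)^3 = 172973151 + 9856060√308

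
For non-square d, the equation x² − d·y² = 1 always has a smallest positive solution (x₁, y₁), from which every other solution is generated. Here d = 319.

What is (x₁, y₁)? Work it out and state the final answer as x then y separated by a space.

d=319: √d = [17; 1,6,5,1,4,…,6,1,34] (ℓ=14, even), read p_13/q_13
k=0  a_k=17  p_k/q_k = 17/1
k=1  a_k=1  p_k/q_k = 18/1
…
k=3  a_k=5  p_k/q_k = 643/36
k=4  a_k=1  p_k/q_k = 768/43
k=5  a_k=4  p_k/q_k = 3715/208
…
k=7  a_k=1  p_k/q_k = 15628/875
k=8  a_k=3  p_k/q_k = 58797/3292
…
k=12  a_k=6  p_k/q_k = 11102899/621643
k=13  a_k=1  p_k/q_k = 12901780/722361
fundamental: x₁=12901780, y₁=722361  (since 166455927168400 − 319·521805414321 = 1)

12901780 722361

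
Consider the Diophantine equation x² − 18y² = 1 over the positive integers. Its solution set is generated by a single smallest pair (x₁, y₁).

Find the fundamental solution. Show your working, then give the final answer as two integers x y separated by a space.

17 4

√18 → a₀=4, period (4,8); ℓ=2 even so k=1
i=0: a=4 ⇒ p=4, q=1
i=1: a=4 ⇒ p=17, q=4
fundamental: x₁=17, y₁=4  (since 289 − 18·16 = 1)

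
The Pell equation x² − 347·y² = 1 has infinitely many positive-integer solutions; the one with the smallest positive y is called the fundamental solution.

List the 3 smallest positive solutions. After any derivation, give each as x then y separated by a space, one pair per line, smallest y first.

[18; 1,1,1,2,4,…,1,1,36] for √347; ℓ=14 ⇒ convergent index 13
k=0  a_k=18  p_k/q_k = 18/1
…
k=3  a_k=1  p_k/q_k = 56/3
k=4  a_k=2  p_k/q_k = 149/8
k=5  a_k=4  p_k/q_k = 652/35
k=6  a_k=1  p_k/q_k = 801/43
k=7  a_k=17  p_k/q_k = 14269/766
k=8  a_k=1  p_k/q_k = 15070/809
…
k=12  a_k=1  p_k/q_k = 402885/21628
k=13  a_k=1  p_k/q_k = 641602/34443
(x₁, y₁) = (641602, 34443);  641602² − 347·34443² = 1 ✓
(641602+34443√347)^2 = 823306252807 + 44197395372√347
(641602+34443√347)^3 = 1056469876826312026 + 56714274530897445√347

641602 34443
823306252807 44197395372
1056469876826312026 56714274530897445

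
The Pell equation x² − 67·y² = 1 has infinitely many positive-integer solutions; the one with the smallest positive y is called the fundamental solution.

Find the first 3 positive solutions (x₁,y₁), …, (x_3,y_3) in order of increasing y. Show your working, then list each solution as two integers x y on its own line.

48842 5967
4771081927 582880428
466058366908226 56938091722785

d=67: √d = [8; 5,2,1,1,7,1,1,2,5,16] (ℓ=10, even), read p_9/q_9
step 0: (8, 1)  from 8·(1,0) + (0,1)
step 1: (41, 5)  from 5·(8,1) + (1,0)
…
step 4: (221, 27)  from 1·(131,16) + (90,11)
step 5: (1678, 205)  from 7·(221,27) + (131,16)
step 6: (1899, 232)  from 1·(1678,205) + (221,27)
step 7: (3577, 437)  from 1·(1899,232) + (1678,205)
step 8: (9053, 1106)  from 2·(3577,437) + (1899,232)
step 9: (48842, 5967)  from 5·(9053,1106) + (3577,437)
fundamental: x₁=48842, y₁=5967  (since 2385540964 − 67·35605089 = 1)
k=2:  x_2 = 48842·48842+67·5967·5967 = 4771081927,  y_2 = 48842·5967+5967·48842 = 582880428
k=3:  x_3 = 48842·4771081927+67·5967·582880428 = 466058366908226,  y_3 = 48842·582880428+5967·4771081927 = 56938091722785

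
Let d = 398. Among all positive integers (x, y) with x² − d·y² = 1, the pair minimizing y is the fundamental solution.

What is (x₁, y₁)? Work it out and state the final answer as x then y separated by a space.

[19; 1,18,1,38] for √398; ℓ=4 ⇒ convergent index 3
step 0: (19, 1)  from 19·(1,0) + (0,1)
step 1: (20, 1)  from 1·(19,1) + (1,0)
step 2: (379, 19)  from 18·(20,1) + (19,1)
step 3: (399, 20)  from 1·(379,19) + (20,1)
(x₁, y₁) = (399, 20);  399² − 398·20² = 1 ✓

399 20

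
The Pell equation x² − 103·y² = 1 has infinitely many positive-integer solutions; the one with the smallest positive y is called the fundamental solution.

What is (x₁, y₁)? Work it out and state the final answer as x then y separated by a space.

227528 22419

d=103: √d = [10; 6,1,2,1,1,9,1,1,2,1,6,20] (ℓ=12, even), read p_11/q_11
i=0: a=10 ⇒ p=10, q=1
…
i=3: a=2 ⇒ p=203, q=20
…
i=5: a=1 ⇒ p=477, q=47
i=6: a=9 ⇒ p=4567, q=450
i=7: a=1 ⇒ p=5044, q=497
i=8: a=1 ⇒ p=9611, q=947
i=9: a=2 ⇒ p=24266, q=2391
i=10: a=1 ⇒ p=33877, q=3338
i=11: a=6 ⇒ p=227528, q=22419
(x₁, y₁) = (227528, 22419);  227528² − 103·22419² = 1 ✓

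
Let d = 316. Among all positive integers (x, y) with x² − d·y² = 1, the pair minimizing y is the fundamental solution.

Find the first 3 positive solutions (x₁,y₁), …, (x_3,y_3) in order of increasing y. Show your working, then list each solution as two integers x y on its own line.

12799 720
327628801 18430560
8386642035199 471785474160

[17; 1,3,2,8,2,3,1,34] for √316; ℓ=8 ⇒ convergent index 7
a_0=17:  p_0=17·1+0=17,  q_0=17·0+1=1
a_1=1:  p_1=1·17+1=18,  q_1=1·1+0=1
…
a_3=2:  p_3=2·71+18=160,  q_3=2·4+1=9
a_4=8:  p_4=8·160+71=1351,  q_4=8·9+4=76
a_5=2:  p_5=2·1351+160=2862,  q_5=2·76+9=161
a_6=3:  p_6=3·2862+1351=9937,  q_6=3·161+76=559
a_7=1:  p_7=1·9937+2862=12799,  q_7=1·559+161=720
(x₁, y₁) = (12799, 720);  12799² − 316·720² = 1 ✓
n=2: (12799,720)∘(12799,720) = (12799·12799+316·720·720, 12799·720+720·12799) = (327628801,18430560)
n=3: (327628801,18430560)∘(12799,720) = (12799·327628801+316·720·18430560, 12799·18430560+720·327628801) = (8386642035199,471785474160)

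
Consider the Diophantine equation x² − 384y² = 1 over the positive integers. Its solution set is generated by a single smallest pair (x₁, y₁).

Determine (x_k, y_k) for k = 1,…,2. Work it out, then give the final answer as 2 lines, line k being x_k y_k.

4801 245
46099201 2352490

√384 → a₀=19, period (1,1,2,9,2,1,1,38); ℓ=8 even so k=7
a_0=19:  p_0=19·1+0=19,  q_0=19·0+1=1
…
a_4=9:  p_4=9·98+39=921,  q_4=9·5+2=47
…
a_6=1:  p_6=1·1940+921=2861,  q_6=1·99+47=146
a_7=1:  p_7=1·2861+1940=4801,  q_7=1·146+99=245
→ (4801, 245).  Check: 4801²=23049601, 384·245²=23049600, difference 1.
(4801+245√384)^2 = 46099201 + 2352490√384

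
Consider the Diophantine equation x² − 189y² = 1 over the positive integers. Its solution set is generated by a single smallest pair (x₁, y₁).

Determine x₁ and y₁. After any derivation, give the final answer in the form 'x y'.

d=189: √d = [13; 1,2,1,26] (ℓ=4, even), read p_3/q_3
a_0=13:  p_0=13·1+0=13,  q_0=13·0+1=1
…
a_2=2:  p_2=2·14+13=41,  q_2=2·1+1=3
a_3=1:  p_3=1·41+14=55,  q_3=1·3+1=4
(x₁, y₁) = (55, 4);  55² − 189·4² = 1 ✓

55 4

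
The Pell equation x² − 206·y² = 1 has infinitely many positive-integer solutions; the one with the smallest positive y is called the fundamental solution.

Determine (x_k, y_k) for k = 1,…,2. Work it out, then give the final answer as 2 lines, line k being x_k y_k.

√206 → a₀=14, period (2,1,5,14,5,1,2,28); ℓ=8 even so k=7
i=0: a=14 ⇒ p=14, q=1
i=1: a=2 ⇒ p=29, q=2
i=2: a=1 ⇒ p=43, q=3
i=3: a=5 ⇒ p=244, q=17
i=4: a=14 ⇒ p=3459, q=241
…
i=6: a=1 ⇒ p=20998, q=1463
i=7: a=2 ⇒ p=59535, q=4148
(x₁, y₁) = (59535, 4148);  59535² − 206·4148² = 1 ✓
n=2: (59535,4148)∘(59535,4148) = (59535·59535+206·4148·4148, 59535·4148+4148·59535) = (7088832449,493902360)

59535 4148
7088832449 493902360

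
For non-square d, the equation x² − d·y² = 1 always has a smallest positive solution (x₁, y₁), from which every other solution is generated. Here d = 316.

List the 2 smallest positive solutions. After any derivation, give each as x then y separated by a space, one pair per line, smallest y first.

[17; 1,3,2,8,2,3,1,34] for √316; ℓ=8 ⇒ convergent index 7
k=0  a_k=17  p_k/q_k = 17/1
…
k=2  a_k=3  p_k/q_k = 71/4
k=3  a_k=2  p_k/q_k = 160/9
…
k=5  a_k=2  p_k/q_k = 2862/161
k=6  a_k=3  p_k/q_k = 9937/559
k=7  a_k=1  p_k/q_k = 12799/720
→ (12799, 720).  Check: 12799²=163814401, 316·720²=163814400, difference 1.
k=2:  x_2 = 12799·12799+316·720·720 = 327628801,  y_2 = 12799·720+720·12799 = 18430560

12799 720
327628801 18430560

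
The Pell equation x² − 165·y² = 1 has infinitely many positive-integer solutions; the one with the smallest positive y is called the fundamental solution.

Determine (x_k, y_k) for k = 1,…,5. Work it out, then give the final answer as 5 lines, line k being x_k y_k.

1079 84
2328481 181272
5024860919 391184892
10843647534721 844176815664
23400586355066999 1821733177018020

d=165: √d = [12; 1,5,2,5,1,24] (ℓ=6, even), read p_5/q_5
k=0  a_k=12  p_k/q_k = 12/1
k=1  a_k=1  p_k/q_k = 13/1
k=2  a_k=5  p_k/q_k = 77/6
…
k=4  a_k=5  p_k/q_k = 912/71
k=5  a_k=1  p_k/q_k = 1079/84
fundamental: x₁=1079, y₁=84  (since 1164241 − 165·7056 = 1)
(1079+84√165)^2 = 2328481 + 181272√165
(1079+84√165)^3 = 5024860919 + 391184892√165
(1079+84√165)^4 = 10843647534721 + 844176815664√165
(1079+84√165)^5 = 23400586355066999 + 1821733177018020√165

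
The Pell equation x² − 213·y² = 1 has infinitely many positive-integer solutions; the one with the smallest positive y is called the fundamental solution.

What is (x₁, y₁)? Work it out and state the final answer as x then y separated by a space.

d=213: √d = [14; 1,1,2,6,1,8,1,6,2,1,1,28] (ℓ=12, even), read p_11/q_11
k=0  a_k=14  p_k/q_k = 14/1
k=1  a_k=1  p_k/q_k = 15/1
…
k=3  a_k=2  p_k/q_k = 73/5
k=4  a_k=6  p_k/q_k = 467/32
…
k=9  a_k=2  p_k/q_k = 78825/5401
k=10  a_k=1  p_k/q_k = 115574/7919
k=11  a_k=1  p_k/q_k = 194399/13320
(x₁, y₁) = (194399, 13320);  194399² − 213·13320² = 1 ✓

194399 13320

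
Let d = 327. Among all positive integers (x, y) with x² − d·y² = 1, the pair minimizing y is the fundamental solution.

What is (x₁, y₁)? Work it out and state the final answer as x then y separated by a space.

√327 = [18; 12,36, …], period ℓ=2 (even) → k=1
k=0  a_k=18  p_k/q_k = 18/1
k=1  a_k=12  p_k/q_k = 217/12
→ (217, 12).  Check: 217²=47089, 327·12²=47088, difference 1.

217 12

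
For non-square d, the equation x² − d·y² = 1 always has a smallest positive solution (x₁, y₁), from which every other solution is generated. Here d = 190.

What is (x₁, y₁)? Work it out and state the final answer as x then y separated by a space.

52021 3774

[13; 1,3,1,1,1,…,3,1,26] for √190; ℓ=14 ⇒ convergent index 13
step 0: (13, 1)  from 13·(1,0) + (0,1)
…
step 2: (55, 4)  from 3·(14,1) + (13,1)
…
step 4: (124, 9)  from 1·(69,5) + (55,4)
…
step 7: (1213, 88)  from 2·(510,37) + (193,14)
…
step 12: (40787, 2959)  from 3·(11234,815) + (7085,514)
step 13: (52021, 3774)  from 1·(40787,2959) + (11234,815)
fundamental: x₁=52021, y₁=3774  (since 2706184441 − 190·14243076 = 1)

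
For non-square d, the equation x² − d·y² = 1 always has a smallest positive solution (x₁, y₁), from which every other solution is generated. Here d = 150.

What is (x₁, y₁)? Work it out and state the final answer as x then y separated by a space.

49 4

√150 = [12; 4,24, …], period ℓ=2 (even) → k=1
step 0: (12, 1)  from 12·(1,0) + (0,1)
step 1: (49, 4)  from 4·(12,1) + (1,0)
fundamental: x₁=49, y₁=4  (since 2401 − 150·16 = 1)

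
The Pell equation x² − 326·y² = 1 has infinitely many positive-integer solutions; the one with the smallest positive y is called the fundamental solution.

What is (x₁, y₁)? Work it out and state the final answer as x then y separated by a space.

325 18

√326 = [18; 18,36, …], period ℓ=2 (even) → k=1
step 0: (18, 1)  from 18·(1,0) + (0,1)
step 1: (325, 18)  from 18·(18,1) + (1,0)
→ (325, 18).  Check: 325²=105625, 326·18²=105624, difference 1.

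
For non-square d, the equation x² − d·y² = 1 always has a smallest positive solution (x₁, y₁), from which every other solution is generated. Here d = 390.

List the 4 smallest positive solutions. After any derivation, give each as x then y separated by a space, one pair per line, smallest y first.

79 4
12481 632
1971919 99852
311550721 15775984

√390 = [19; 1,2,1,38, …], period ℓ=4 (even) → k=3
step 0: (19, 1)  from 19·(1,0) + (0,1)
…
step 2: (59, 3)  from 2·(20,1) + (19,1)
step 3: (79, 4)  from 1·(59,3) + (20,1)
fundamental: x₁=79, y₁=4  (since 6241 − 390·16 = 1)
n=2: (79,4)∘(79,4) = (79·79+390·4·4, 79·4+4·79) = (12481,632)
n=3: (12481,632)∘(79,4) = (79·12481+390·4·632, 79·632+4·12481) = (1971919,99852)
n=4: (1971919,99852)∘(79,4) = (79·1971919+390·4·99852, 79·99852+4·1971919) = (311550721,15775984)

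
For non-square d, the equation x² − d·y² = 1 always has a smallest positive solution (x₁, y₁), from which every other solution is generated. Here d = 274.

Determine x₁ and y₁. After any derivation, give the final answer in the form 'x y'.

[16; 1,1,4,4,1,1,32] for √274; ℓ=7 ⇒ convergent index 13
k=0  a_k=16  p_k/q_k = 16/1
…
k=4  a_k=4  p_k/q_k = 629/38
k=5  a_k=1  p_k/q_k = 778/47
k=6  a_k=1  p_k/q_k = 1407/85
k=7  a_k=32  p_k/q_k = 45802/2767
k=8  a_k=1  p_k/q_k = 47209/2852
k=9  a_k=1  p_k/q_k = 93011/5619
k=10  a_k=4  p_k/q_k = 419253/25328
k=11  a_k=4  p_k/q_k = 1770023/106931
k=12  a_k=1  p_k/q_k = 2189276/132259
k=13  a_k=1  p_k/q_k = 3959299/239190
(x₁, y₁) = (3959299, 239190);  3959299² − 274·239190² = 1 ✓

3959299 239190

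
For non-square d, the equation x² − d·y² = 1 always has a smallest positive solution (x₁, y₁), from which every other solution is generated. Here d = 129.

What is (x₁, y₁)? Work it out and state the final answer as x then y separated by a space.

16855 1484

d=129: √d = [11; 2,1,3,1,6,1,3,1,2,22] (ℓ=10, even), read p_9/q_9
step 0: (11, 1)  from 11·(1,0) + (0,1)
step 1: (23, 2)  from 2·(11,1) + (1,0)
step 2: (34, 3)  from 1·(23,2) + (11,1)
step 3: (125, 11)  from 3·(34,3) + (23,2)
…
step 5: (1079, 95)  from 6·(159,14) + (125,11)
step 6: (1238, 109)  from 1·(1079,95) + (159,14)
…
step 8: (6031, 531)  from 1·(4793,422) + (1238,109)
step 9: (16855, 1484)  from 2·(6031,531) + (4793,422)
fundamental: x₁=16855, y₁=1484  (since 284091025 − 129·2202256 = 1)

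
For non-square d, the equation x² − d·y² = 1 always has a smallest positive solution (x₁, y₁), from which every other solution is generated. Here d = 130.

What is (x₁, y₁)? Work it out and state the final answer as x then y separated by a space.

[11; 2,2,22] for √130; ℓ=3 ⇒ convergent index 5
a_0=11:  p_0=11·1+0=11,  q_0=11·0+1=1
a_1=2:  p_1=2·11+1=23,  q_1=2·1+0=2
a_2=2:  p_2=2·23+11=57,  q_2=2·2+1=5
…
a_4=2:  p_4=2·1277+57=2611,  q_4=2·112+5=229
a_5=2:  p_5=2·2611+1277=6499,  q_5=2·229+112=570
→ (6499, 570).  Check: 6499²=42237001, 130·570²=42237000, difference 1.

6499 570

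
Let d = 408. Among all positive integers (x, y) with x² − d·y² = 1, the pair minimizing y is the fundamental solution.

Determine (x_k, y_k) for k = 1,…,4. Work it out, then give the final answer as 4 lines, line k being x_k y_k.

101 5
20401 1010
4120901 204015
832401601 41210020

[20; 5,40] for √408; ℓ=2 ⇒ convergent index 1
a_0=20:  p_0=20·1+0=20,  q_0=20·0+1=1
a_1=5:  p_1=5·20+1=101,  q_1=5·1+0=5
fundamental: x₁=101, y₁=5  (since 10201 − 408·25 = 1)
(x_2, y_2) = (101·101 + 408·5·5, 101·5 + 5·101) = (20401, 1010)
(x_3, y_3) = (101·20401 + 408·5·1010, 101·1010 + 5·20401) = (4120901, 204015)
(x_4, y_4) = (101·4120901 + 408·5·204015, 101·204015 + 5·4120901) = (832401601, 41210020)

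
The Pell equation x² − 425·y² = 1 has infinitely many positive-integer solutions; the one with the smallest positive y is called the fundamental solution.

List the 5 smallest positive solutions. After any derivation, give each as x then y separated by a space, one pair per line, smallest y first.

d=425: √d = [20; 1,1,1,1,1,1,40] (ℓ=7, odd), read p_13/q_13
a_0=20:  p_0=20·1+0=20,  q_0=20·0+1=1
a_1=1:  p_1=1·20+1=21,  q_1=1·1+0=1
a_2=1:  p_2=1·21+20=41,  q_2=1·1+1=2
a_3=1:  p_3=1·41+21=62,  q_3=1·2+1=3
…
a_6=1:  p_6=1·165+103=268,  q_6=1·8+5=13
…
a_8=1:  p_8=1·10885+268=11153,  q_8=1·528+13=541
a_9=1:  p_9=1·11153+10885=22038,  q_9=1·541+528=1069
…
a_11=1:  p_11=1·33191+22038=55229,  q_11=1·1610+1069=2679
a_12=1:  p_12=1·55229+33191=88420,  q_12=1·2679+1610=4289
a_13=1:  p_13=1·88420+55229=143649,  q_13=1·4289+2679=6968
→ (143649, 6968).  Check: 143649²=20635035201, 425·6968²=20635035200, difference 1.
n=2: (143649,6968)∘(143649,6968) = (143649·143649+425·6968·6968, 143649·6968+6968·143649) = (41270070401,2001892464)
n=3: (41270070401,2001892464)∘(143649,6968) = (143649·41270070401+425·6968·2001892464, 143649·2001892464+6968·41270070401) = (11856808685922849,575139701115304)
n=4: (11856808685922849,575139701115304)∘(143649,6968) = (143649·11856808685922849+425·6968·575139701115304, 143649·575139701115304+6968·11856808685922849) = (3406437421806992601601,165236485849022716128)
n=5: (3406437421806992601601,165236485849022716128)∘(143649,6968) = (143649·3406437421806992601601+425·6968·165236485849022716128, 143649·165236485849022716128+6968·3406437421806992601601) = (978662658398448551768841249,47472111910877388597026840)

143649 6968
41270070401 2001892464
11856808685922849 575139701115304
3406437421806992601601 165236485849022716128
978662658398448551768841249 47472111910877388597026840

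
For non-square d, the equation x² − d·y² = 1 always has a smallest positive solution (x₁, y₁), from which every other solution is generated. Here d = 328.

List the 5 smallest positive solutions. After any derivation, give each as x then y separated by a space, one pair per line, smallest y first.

163 9
53137 2934
17322499 956475
5647081537 311807916
1840931258563 101648424141

√328 → a₀=18, period (9,36); ℓ=2 even so k=1
a_0=18:  p_0=18·1+0=18,  q_0=18·0+1=1
a_1=9:  p_1=9·18+1=163,  q_1=9·1+0=9
→ (163, 9).  Check: 163²=26569, 328·9²=26568, difference 1.
(163+9√328)^2 = 53137 + 2934√328
(163+9√328)^3 = 17322499 + 956475√328
(163+9√328)^4 = 5647081537 + 311807916√328
(163+9√328)^5 = 1840931258563 + 101648424141√328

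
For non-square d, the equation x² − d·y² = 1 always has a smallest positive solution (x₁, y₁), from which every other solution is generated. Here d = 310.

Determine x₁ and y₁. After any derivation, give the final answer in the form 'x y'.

[17; 1,1,1,1,5,…,1,1,34] for √310; ℓ=16 ⇒ convergent index 15
step 0: (17, 1)  from 17·(1,0) + (0,1)
step 1: (18, 1)  from 1·(17,1) + (1,0)
step 2: (35, 2)  from 1·(18,1) + (17,1)
step 3: (53, 3)  from 1·(35,2) + (18,1)
…
step 5: (493, 28)  from 5·(88,5) + (53,3)
step 6: (1567, 89)  from 3·(493,28) + (88,5)
…
step 8: (5687, 323)  from 2·(2060,117) + (1567,89)
step 9: (7747, 440)  from 1·(5687,323) + (2060,117)
step 10: (28928, 1643)  from 3·(7747,440) + (5687,323)
step 11: (152387, 8655)  from 5·(28928,1643) + (7747,440)
…
step 13: (333702, 18953)  from 1·(181315,10298) + (152387,8655)
step 14: (515017, 29251)  from 1·(333702,18953) + (181315,10298)
step 15: (848719, 48204)  from 1·(515017,29251) + (333702,18953)
fundamental: x₁=848719, y₁=48204  (since 720323940961 − 310·2323625616 = 1)

848719 48204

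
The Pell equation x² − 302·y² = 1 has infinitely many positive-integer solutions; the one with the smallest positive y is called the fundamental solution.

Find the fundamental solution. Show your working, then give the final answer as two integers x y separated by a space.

[17; 2,1,1,1,4,…,1,2,34] for √302; ℓ=16 ⇒ convergent index 15
step 0: (17, 1)  from 17·(1,0) + (0,1)
…
step 3: (87, 5)  from 1·(52,3) + (35,2)
step 4: (139, 8)  from 1·(87,5) + (52,3)
step 5: (643, 37)  from 4·(139,8) + (87,5)
step 6: (1425, 82)  from 2·(643,37) + (139,8)
…
step 8: (34513, 1986)  from 16·(2068,119) + (1425,82)
…
step 12: (574956, 33085)  from 1·(467281,26889) + (107675,6196)
…
step 14: (1617193, 93059)  from 1·(1042237,59974) + (574956,33085)
step 15: (4276623, 246092)  from 2·(1617193,93059) + (1042237,59974)
(x₁, y₁) = (4276623, 246092);  4276623² − 302·246092² = 1 ✓

4276623 246092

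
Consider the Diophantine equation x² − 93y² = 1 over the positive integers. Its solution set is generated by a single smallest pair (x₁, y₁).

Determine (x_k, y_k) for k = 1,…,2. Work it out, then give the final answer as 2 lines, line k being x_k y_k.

[9; 1,1,1,4,6,4,1,1,1,18] for √93; ℓ=10 ⇒ convergent index 9
i=0: a=9 ⇒ p=9, q=1
i=1: a=1 ⇒ p=10, q=1
…
i=4: a=4 ⇒ p=135, q=14
i=5: a=6 ⇒ p=839, q=87
…
i=8: a=1 ⇒ p=7821, q=811
i=9: a=1 ⇒ p=12151, q=1260
fundamental: x₁=12151, y₁=1260  (since 147646801 − 93·1587600 = 1)
(12151+1260√93)^2 = 295293601 + 30620520√93

12151 1260
295293601 30620520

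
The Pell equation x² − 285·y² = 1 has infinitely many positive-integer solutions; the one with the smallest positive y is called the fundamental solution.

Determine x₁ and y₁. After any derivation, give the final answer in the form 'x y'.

2431 144

√285 → a₀=16, period (1,7,2,7,1,32); ℓ=6 even so k=5
step 0: (16, 1)  from 16·(1,0) + (0,1)
…
step 2: (135, 8)  from 7·(17,1) + (16,1)
step 3: (287, 17)  from 2·(135,8) + (17,1)
step 4: (2144, 127)  from 7·(287,17) + (135,8)
step 5: (2431, 144)  from 1·(2144,127) + (287,17)
→ (2431, 144).  Check: 2431²=5909761, 285·144²=5909760, difference 1.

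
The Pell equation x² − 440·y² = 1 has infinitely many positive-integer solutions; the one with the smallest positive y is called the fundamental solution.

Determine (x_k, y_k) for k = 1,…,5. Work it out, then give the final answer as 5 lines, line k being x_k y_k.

21 1
881 42
36981 1763
1552321 74004
65160501 3106405

√440 = [20; 1,40, …], period ℓ=2 (even) → k=1
step 0: (20, 1)  from 20·(1,0) + (0,1)
step 1: (21, 1)  from 1·(20,1) + (1,0)
(x₁, y₁) = (21, 1);  21² − 440·1² = 1 ✓
(21+1√440)^2 = 881 + 42√440
(21+1√440)^3 = 36981 + 1763√440
(21+1√440)^4 = 1552321 + 74004√440
(21+1√440)^5 = 65160501 + 3106405√440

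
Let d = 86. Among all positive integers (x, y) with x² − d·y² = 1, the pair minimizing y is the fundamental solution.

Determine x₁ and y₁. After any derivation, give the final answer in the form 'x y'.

[9; 3,1,1,1,8,1,1,1,3,18] for √86; ℓ=10 ⇒ convergent index 9
k=0  a_k=9  p_k/q_k = 9/1
k=1  a_k=3  p_k/q_k = 28/3
…
k=3  a_k=1  p_k/q_k = 65/7
…
k=8  a_k=1  p_k/q_k = 2847/307
k=9  a_k=3  p_k/q_k = 10405/1122
(x₁, y₁) = (10405, 1122);  10405² − 86·1122² = 1 ✓

10405 1122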